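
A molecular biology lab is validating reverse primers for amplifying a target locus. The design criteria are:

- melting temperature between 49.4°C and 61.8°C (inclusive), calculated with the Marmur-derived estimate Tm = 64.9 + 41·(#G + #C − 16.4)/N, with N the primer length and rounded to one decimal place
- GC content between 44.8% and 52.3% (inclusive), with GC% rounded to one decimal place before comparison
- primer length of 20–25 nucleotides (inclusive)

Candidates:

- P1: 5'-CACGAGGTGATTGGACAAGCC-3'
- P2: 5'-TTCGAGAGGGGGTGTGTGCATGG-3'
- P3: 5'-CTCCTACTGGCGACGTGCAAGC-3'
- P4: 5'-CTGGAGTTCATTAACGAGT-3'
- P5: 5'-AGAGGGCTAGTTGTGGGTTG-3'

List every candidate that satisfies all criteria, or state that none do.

P1 (21 nt, A=6 T=3 G=7 C=5): Tm = 64.9 + 41·(12 − 16.4)/21 = 56.3°C ✓; GC 12/21 = 57.1%, outside 44.8–52.3% ✗; length 21 ✓ — fails.
P2 (23 nt, A=3 T=6 G=12 C=2): Tm = 64.9 + 41·(14 − 16.4)/23 = 60.6°C ✓; GC 14/23 = 60.9%, outside 44.8–52.3% ✗; length 23 ✓ — fails.
P3 (22 nt, A=4 T=4 G=6 C=8): Tm = 64.9 + 41·(14 − 16.4)/22 = 60.4°C ✓; GC 14/22 = 63.6%, outside 44.8–52.3% ✗; length 22 ✓ — fails.
P4 (19 nt, A=5 T=6 G=5 C=3): Tm = 64.9 + 41·(8 − 16.4)/19 = 46.8°C, outside 49.4–61.8°C ✗; GC 8/19 = 42.1%, outside 44.8–52.3% ✗; length 19, outside 20–25 ✗ — fails.
P5 (20 nt, A=3 T=6 G=10 C=1): Tm = 64.9 + 41·(11 − 16.4)/20 = 53.8°C ✓; GC 11/20 = 55.0%, outside 44.8–52.3% ✗; length 20 ✓ — fails.

None of the candidates satisfy all criteria.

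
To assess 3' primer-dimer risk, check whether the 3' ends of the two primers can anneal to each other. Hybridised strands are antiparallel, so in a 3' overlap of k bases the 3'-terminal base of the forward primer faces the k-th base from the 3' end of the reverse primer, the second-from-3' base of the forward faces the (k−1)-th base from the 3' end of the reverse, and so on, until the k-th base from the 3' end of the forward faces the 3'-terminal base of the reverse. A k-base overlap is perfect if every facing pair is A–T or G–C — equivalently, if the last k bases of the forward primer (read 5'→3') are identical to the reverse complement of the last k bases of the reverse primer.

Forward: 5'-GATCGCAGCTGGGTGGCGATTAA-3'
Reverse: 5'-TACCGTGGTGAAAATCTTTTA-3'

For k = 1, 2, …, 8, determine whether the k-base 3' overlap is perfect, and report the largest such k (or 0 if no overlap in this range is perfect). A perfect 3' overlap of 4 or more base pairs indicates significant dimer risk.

Last 8 bases (5'→3') — forward …GCGATTAA, reverse …ATCTTTTA.
Reverse complement of the reverse primer's last 8 bases: TAAAAGAT; its first k bases are the reverse complement of the reverse primer's last k bases, so a perfect k-base overlap needs the forward primer's last k bases to equal them.
Comparing (forward last k vs required): k=1: A vs T ✗; k=2: AA vs TA ✗; k=3: TAA vs TAA ✓; k=4: TTAA vs TAAA ✗; k=5: ATTAA vs TAAAA ✗; k=6: GATTAA vs TAAAAG ✗; k=7: CGATTAA vs TAAAAGA ✗; k=8: GCGATTAA vs TAAAAGAT ✗.
Only k = 3 is perfect, so the longest perfect 3' overlap is 3.

Longest perfect overlap: 3 complementary base pairs; below the dimer-risk threshold (threshold 4).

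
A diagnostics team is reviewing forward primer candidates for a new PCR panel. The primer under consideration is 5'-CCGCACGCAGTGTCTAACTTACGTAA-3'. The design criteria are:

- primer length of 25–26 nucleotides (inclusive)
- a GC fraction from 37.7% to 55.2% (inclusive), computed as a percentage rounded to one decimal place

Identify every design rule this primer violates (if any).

Base counts: A=7, T=6, G=5, C=8 (length 26).
length: length 26 ✓
GC content: GC 13/26 = 50.0% ✓

Meets all criteria.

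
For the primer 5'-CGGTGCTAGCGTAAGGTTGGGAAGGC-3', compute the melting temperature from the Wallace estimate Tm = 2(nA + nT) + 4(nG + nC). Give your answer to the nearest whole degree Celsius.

Base counts: A=5, T=5, G=12, C=4 (length 26).
Tm = 2·(5+5) + 4·(12+4) = 2·10 + 4·16 = 20 + 64 = 84°C.

84°C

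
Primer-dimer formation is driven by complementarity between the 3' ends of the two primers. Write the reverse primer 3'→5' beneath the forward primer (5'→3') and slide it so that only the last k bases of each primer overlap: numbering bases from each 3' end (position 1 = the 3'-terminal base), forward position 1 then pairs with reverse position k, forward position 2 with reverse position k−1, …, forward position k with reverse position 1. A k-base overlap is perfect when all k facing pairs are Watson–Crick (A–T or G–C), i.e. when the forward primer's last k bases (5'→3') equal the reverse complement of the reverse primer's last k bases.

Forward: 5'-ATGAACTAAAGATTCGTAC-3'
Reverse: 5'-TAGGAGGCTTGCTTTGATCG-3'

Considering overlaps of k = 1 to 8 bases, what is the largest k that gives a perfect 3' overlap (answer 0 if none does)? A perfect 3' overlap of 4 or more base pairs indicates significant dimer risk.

Last 8 bases (5'→3') — forward …ATTCGTAC, reverse …TTTGATCG.
Reverse complement of the reverse primer's last 8 bases: CGATCAAA; its first k bases are the reverse complement of the reverse primer's last k bases, so a perfect k-base overlap needs the forward primer's last k bases to equal them.
Comparing (forward last k vs required): k=1: C vs C ✓; k=2: AC vs CG ✗; k=3: TAC vs CGA ✗; k=4: GTAC vs CGAT ✗; k=5: CGTAC vs CGATC ✗; k=6: TCGTAC vs CGATCA ✗; k=7: TTCGTAC vs CGATCAA ✗; k=8: ATTCGTAC vs CGATCAAA ✗.
Only k = 1 is perfect, so the longest perfect 3' overlap is 1.

Longest perfect overlap: 1 complementary base pair; below the dimer-risk threshold (threshold 4).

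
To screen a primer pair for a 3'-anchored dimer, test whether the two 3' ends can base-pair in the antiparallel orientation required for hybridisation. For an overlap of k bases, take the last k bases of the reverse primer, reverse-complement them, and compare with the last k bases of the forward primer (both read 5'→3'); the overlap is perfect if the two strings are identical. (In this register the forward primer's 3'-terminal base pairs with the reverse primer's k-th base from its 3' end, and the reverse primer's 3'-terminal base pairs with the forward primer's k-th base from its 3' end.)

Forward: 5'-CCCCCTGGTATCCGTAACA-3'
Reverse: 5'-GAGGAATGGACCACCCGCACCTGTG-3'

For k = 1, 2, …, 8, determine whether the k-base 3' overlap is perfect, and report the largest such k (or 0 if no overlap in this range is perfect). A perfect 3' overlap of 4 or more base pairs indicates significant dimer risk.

Last 8 bases (5'→3') — forward …CCGTAACA, reverse …CACCTGTG.
Reverse complement of the reverse primer's last 8 bases: CACAGGTG; its first k bases are the reverse complement of the reverse primer's last k bases, so a perfect k-base overlap needs the forward primer's last k bases to equal them.
Comparing (forward last k vs required): k=1: A vs C ✗; k=2: CA vs CA ✓; k=3: ACA vs CAC ✗; k=4: AACA vs CACA ✗; k=5: TAACA vs CACAG ✗; k=6: GTAACA vs CACAGG ✗; k=7: CGTAACA vs CACAGGT ✗; k=8: CCGTAACA vs CACAGGTG ✗.
Only k = 2 is perfect, so the longest perfect 3' overlap is 2.

Longest perfect overlap: 2 complementary base pairs; below the dimer-risk threshold (threshold 4).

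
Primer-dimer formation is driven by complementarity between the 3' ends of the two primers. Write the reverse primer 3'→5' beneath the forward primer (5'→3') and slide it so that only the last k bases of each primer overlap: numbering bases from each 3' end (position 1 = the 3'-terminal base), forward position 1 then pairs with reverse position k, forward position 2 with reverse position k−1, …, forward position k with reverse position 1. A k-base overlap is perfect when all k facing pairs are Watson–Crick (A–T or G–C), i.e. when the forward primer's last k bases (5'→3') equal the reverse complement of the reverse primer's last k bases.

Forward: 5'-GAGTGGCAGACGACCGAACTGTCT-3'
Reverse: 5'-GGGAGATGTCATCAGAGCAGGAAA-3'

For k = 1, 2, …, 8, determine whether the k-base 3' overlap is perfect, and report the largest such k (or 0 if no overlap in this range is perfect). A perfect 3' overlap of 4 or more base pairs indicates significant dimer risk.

Last 8 bases (5'→3') — forward …AACTGTCT, reverse …GCAGGAAA.
Reverse complement of the reverse primer's last 8 bases: TTTCCTGC; its first k bases are the reverse complement of the reverse primer's last k bases, so a perfect k-base overlap needs the forward primer's last k bases to equal them.
Comparing (forward last k vs required): k=1: T vs T ✓; k=2: CT vs TT ✗; k=3: TCT vs TTT ✗; k=4: GTCT vs TTTC ✗; k=5: TGTCT vs TTTCC ✗; k=6: CTGTCT vs TTTCCT ✗; k=7: ACTGTCT vs TTTCCTG ✗; k=8: AACTGTCT vs TTTCCTGC ✗.
Only k = 1 is perfect, so the longest perfect 3' overlap is 1.

Longest perfect overlap: 1 complementary base pair; below the dimer-risk threshold (threshold 4).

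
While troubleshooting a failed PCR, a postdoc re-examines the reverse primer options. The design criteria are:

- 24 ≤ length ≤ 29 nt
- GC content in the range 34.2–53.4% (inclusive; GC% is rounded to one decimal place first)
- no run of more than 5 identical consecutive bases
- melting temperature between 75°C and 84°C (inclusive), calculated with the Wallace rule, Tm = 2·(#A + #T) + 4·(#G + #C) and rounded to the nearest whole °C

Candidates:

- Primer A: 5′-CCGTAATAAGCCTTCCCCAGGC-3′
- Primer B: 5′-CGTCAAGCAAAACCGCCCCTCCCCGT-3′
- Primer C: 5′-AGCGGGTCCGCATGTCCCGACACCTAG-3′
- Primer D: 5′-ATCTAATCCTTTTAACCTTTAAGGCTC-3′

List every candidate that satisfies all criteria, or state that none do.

None of the candidates satisfy all criteria.

Primer A (22 nt, A=5 T=4 G=4 C=9): length 22, outside 24–29 ✗; GC 13/22 = 59.1%, outside 34.2–53.4% ✗; longest run = 4 ✓; Tm = 2·9 + 4·13 = 70°C, outside 75–84°C ✗ — fails.
Primer B (26 nt, A=6 T=3 G=4 C=13): length 26 ✓; GC 17/26 = 65.4%, outside 34.2–53.4% ✗; longest run = 4 ✓; Tm = 2·9 + 4·17 = 86°C, outside 75–84°C ✗ — fails.
Primer C (27 nt, A=5 T=4 G=8 C=10): length 27 ✓; GC 18/27 = 66.7%, outside 34.2–53.4% ✗; longest run = 3 ✓; Tm = 2·9 + 4·18 = 90°C, outside 75–84°C ✗ — fails.
Primer D (27 nt, A=7 T=11 G=2 C=7): length 27 ✓; GC 9/27 = 33.3%, outside 34.2–53.4% ✗; longest run = 4 ✓; Tm = 2·18 + 4·9 = 72°C, outside 75–84°C ✗ — fails.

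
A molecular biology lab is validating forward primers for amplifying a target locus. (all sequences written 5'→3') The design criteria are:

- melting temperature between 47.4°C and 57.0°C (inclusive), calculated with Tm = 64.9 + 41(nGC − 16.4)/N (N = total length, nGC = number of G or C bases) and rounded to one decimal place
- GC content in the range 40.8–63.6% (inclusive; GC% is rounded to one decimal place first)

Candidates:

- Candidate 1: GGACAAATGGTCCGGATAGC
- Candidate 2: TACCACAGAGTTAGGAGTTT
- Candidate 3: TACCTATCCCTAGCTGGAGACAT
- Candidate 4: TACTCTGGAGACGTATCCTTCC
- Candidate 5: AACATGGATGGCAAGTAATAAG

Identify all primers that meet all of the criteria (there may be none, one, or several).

Candidate 1 (20 nt, A=6 T=3 G=7 C=4): Tm = 64.9 + 41·(11 − 16.4)/20 = 53.8°C ✓; GC 11/20 = 55.0% ✓ — passes.
Candidate 2 (20 nt, A=6 T=6 G=5 C=3): Tm = 64.9 + 41·(8 − 16.4)/20 = 47.7°C ✓; GC 8/20 = 40.0%, outside 40.8–63.6% ✗ — fails.
Candidate 3 (23 nt, A=6 T=6 G=4 C=7): Tm = 64.9 + 41·(11 − 16.4)/23 = 55.3°C ✓; GC 11/23 = 47.8% ✓ — passes.
Candidate 4 (22 nt, A=4 T=7 G=4 C=7): Tm = 64.9 + 41·(11 − 16.4)/22 = 54.8°C ✓; GC 11/22 = 50.0% ✓ — passes.
Candidate 5 (22 nt, A=10 T=4 G=6 C=2): Tm = 64.9 + 41·(8 − 16.4)/22 = 49.2°C ✓; GC 8/22 = 36.4%, outside 40.8–63.6% ✗ — fails.

Candidate 1, Candidate 3 and Candidate 4.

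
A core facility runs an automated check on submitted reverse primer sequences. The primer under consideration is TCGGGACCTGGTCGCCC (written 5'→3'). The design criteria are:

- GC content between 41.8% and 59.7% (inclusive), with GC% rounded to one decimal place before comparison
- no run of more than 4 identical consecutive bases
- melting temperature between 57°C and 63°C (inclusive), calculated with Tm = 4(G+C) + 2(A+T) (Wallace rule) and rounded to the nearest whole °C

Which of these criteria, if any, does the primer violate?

Base counts: A=1, T=3, G=6, C=7 (length 17).
GC content: GC 13/17 = 76.5%, outside 41.8–59.7% ✗
homopolymer run: longest run = 3 ✓
Tm: Tm = 2·4 + 4·13 = 60°C ✓

Fails: GC content.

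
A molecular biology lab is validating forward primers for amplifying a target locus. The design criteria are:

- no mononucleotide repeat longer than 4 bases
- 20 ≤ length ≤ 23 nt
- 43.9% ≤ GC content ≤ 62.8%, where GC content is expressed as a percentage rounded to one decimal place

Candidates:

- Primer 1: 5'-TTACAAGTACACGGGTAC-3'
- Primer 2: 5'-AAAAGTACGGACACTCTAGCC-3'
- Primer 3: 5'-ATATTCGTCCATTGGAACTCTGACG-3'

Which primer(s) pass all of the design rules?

Primer 1 (18 nt, A=6 T=4 G=4 C=4): longest run = 3 ✓; length 18, outside 20–23 ✗; GC 8/18 = 44.4% ✓ — fails.
Primer 2 (21 nt, A=8 T=3 G=4 C=6): longest run = 4 ✓; length 21 ✓; GC 10/21 = 47.6% ✓ — passes.
Primer 3 (25 nt, A=6 T=8 G=5 C=6): longest run = 2 ✓; length 25, outside 20–23 ✗; GC 11/25 = 44.0% ✓ — fails.

Primer 2 only.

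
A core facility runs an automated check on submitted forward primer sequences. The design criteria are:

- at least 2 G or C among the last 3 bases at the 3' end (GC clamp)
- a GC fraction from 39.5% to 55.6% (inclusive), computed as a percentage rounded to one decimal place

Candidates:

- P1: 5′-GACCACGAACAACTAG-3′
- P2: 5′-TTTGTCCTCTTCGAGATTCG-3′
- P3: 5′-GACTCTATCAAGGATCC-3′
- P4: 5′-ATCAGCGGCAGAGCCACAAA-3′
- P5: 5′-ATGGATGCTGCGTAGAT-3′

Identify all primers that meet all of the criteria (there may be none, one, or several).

P1 (16 nt, A=7 T=1 G=3 C=5): 3' end TAG has 1 G/C, need ≥2 ✗; GC 8/16 = 50.0% ✓ — fails.
P2 (20 nt, A=2 T=9 G=4 C=5): 3' end TCG has 2 G/C ✓; GC 9/20 = 45.0% ✓ — passes.
P3 (17 nt, A=5 T=4 G=3 C=5): 3' end TCC has 2 G/C ✓; GC 8/17 = 47.1% ✓ — passes.
P4 (20 nt, A=8 T=1 G=5 C=6): 3' end AAA has 0 G/C, need ≥2 ✗; GC 11/20 = 55.0% ✓ — fails.
P5 (17 nt, A=4 T=5 G=6 C=2): 3' end GAT has 1 G/C, need ≥2 ✗; GC 8/17 = 47.1% ✓ — fails.

P2 and P3.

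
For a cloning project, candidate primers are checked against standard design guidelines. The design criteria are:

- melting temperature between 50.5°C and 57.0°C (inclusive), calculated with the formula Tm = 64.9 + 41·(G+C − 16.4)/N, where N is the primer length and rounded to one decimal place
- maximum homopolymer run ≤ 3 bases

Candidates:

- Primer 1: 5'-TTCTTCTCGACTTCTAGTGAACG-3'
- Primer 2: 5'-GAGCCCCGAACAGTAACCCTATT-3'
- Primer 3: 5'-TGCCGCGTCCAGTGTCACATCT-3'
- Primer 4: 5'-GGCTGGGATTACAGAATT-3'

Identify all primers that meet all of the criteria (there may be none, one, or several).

Primer 1 only.

Primer 1 (23 nt, A=4 T=9 G=4 C=6): Tm = 64.9 + 41·(10 − 16.4)/23 = 53.5°C ✓; longest run = 2 ✓ — passes.
Primer 2 (23 nt, A=7 T=4 G=4 C=8): Tm = 64.9 + 41·(12 − 16.4)/23 = 57.1°C, outside 50.5–57.0°C ✗; longest run = 4, exceeds 3 ✗ — fails.
Primer 3 (22 nt, A=3 T=6 G=5 C=8): Tm = 64.9 + 41·(13 − 16.4)/22 = 58.6°C, outside 50.5–57.0°C ✗; longest run = 2 ✓ — fails.
Primer 4 (18 nt, A=5 T=5 G=6 C=2): Tm = 64.9 + 41·(8 − 16.4)/18 = 45.8°C, outside 50.5–57.0°C ✗; longest run = 3 ✓ — fails.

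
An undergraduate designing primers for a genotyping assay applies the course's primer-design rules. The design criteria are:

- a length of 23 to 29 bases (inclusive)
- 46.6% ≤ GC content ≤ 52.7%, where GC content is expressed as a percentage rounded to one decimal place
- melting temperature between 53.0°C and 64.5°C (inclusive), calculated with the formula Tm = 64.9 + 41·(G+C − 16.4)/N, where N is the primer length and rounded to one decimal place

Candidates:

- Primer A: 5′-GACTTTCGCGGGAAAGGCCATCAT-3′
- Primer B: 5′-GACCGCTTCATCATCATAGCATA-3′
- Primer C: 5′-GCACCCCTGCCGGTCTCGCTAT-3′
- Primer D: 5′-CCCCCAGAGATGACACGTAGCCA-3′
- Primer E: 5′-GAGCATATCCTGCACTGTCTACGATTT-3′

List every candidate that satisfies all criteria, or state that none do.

None of the candidates satisfy all criteria.

Primer A (24 nt, A=6 T=5 G=7 C=6): length 24 ✓; GC 13/24 = 54.2%, outside 46.6–52.7% ✗; Tm = 64.9 + 41·(13 − 16.4)/24 = 59.1°C ✓ — fails.
Primer B (23 nt, A=7 T=6 G=3 C=7): length 23 ✓; GC 10/23 = 43.5%, outside 46.6–52.7% ✗; Tm = 64.9 + 41·(10 − 16.4)/23 = 53.5°C ✓ — fails.
Primer C (22 nt, A=2 T=5 G=5 C=10): length 22, outside 23–29 ✗; GC 15/22 = 68.2%, outside 46.6–52.7% ✗; Tm = 64.9 + 41·(15 − 16.4)/22 = 62.3°C ✓ — fails.
Primer D (23 nt, A=7 T=2 G=5 C=9): length 23 ✓; GC 14/23 = 60.9%, outside 46.6–52.7% ✗; Tm = 64.9 + 41·(14 − 16.4)/23 = 60.6°C ✓ — fails.
Primer E (27 nt, A=6 T=9 G=5 C=7): length 27 ✓; GC 12/27 = 44.4%, outside 46.6–52.7% ✗; Tm = 64.9 + 41·(12 − 16.4)/27 = 58.2°C ✓ — fails.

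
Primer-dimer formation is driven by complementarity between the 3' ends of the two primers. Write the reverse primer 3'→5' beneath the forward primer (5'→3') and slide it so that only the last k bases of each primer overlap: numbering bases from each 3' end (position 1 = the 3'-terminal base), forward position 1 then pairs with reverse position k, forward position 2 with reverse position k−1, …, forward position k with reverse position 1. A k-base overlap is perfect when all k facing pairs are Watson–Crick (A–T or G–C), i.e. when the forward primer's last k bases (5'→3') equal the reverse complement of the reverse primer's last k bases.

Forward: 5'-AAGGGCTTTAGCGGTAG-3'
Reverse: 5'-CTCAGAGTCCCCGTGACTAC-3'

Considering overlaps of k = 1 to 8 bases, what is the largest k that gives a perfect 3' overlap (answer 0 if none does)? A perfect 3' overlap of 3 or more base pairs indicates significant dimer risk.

Longest perfect overlap: 4 complementary base pairs; significant dimer risk (threshold 3).

Last 8 bases (5'→3') — forward …AGCGGTAG, reverse …GTGACTAC.
Reverse complement of the reverse primer's last 8 bases: GTAGTCAC; its first k bases are the reverse complement of the reverse primer's last k bases, so a perfect k-base overlap needs the forward primer's last k bases to equal them.
Comparing (forward last k vs required): k=1: G vs G ✓; k=2: AG vs GT ✗; k=3: TAG vs GTA ✗; k=4: GTAG vs GTAG ✓; k=5: GGTAG vs GTAGT ✗; k=6: CGGTAG vs GTAGTC ✗; k=7: GCGGTAG vs GTAGTCA ✗; k=8: AGCGGTAG vs GTAGTCAC ✗.
Perfect overlaps at k = 1, 4; the largest is 4.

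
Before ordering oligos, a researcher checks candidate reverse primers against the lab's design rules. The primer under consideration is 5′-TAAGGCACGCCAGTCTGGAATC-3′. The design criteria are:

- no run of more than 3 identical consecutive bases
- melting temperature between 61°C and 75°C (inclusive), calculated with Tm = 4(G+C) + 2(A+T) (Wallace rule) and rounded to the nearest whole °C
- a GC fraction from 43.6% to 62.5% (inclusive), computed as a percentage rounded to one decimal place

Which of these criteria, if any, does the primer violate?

Base counts: A=6, T=4, G=6, C=6 (length 22).
homopolymer run: longest run = 2 ✓
Tm: Tm = 2·10 + 4·12 = 68°C ✓
GC content: GC 12/22 = 54.5% ✓

Meets all criteria.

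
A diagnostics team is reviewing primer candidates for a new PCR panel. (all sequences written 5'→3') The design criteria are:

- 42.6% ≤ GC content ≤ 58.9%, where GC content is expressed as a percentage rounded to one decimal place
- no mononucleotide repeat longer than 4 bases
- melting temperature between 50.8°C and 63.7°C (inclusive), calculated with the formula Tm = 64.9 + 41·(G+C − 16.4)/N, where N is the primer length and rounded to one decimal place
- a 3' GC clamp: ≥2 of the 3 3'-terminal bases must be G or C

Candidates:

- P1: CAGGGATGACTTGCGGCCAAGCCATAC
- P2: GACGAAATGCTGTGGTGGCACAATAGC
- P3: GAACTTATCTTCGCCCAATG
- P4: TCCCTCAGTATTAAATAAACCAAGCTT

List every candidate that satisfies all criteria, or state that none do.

P1 (27 nt, A=7 T=4 G=8 C=8): GC 16/27 = 59.3%, outside 42.6–58.9% ✗; longest run = 3 ✓; Tm = 64.9 + 41·(16 − 16.4)/27 = 64.3°C, outside 50.8–63.7°C ✗; 3' end TAC has 1 G/C, need ≥2 ✗ — fails.
P2 (27 nt, A=8 T=5 G=9 C=5): GC 14/27 = 51.9% ✓; longest run = 3 ✓; Tm = 64.9 + 41·(14 − 16.4)/27 = 61.3°C ✓; 3' end AGC has 2 G/C ✓ — passes.
P3 (20 nt, A=5 T=6 G=3 C=6): GC 9/20 = 45.0% ✓; longest run = 3 ✓; Tm = 64.9 + 41·(9 − 16.4)/20 = 49.7°C, outside 50.8–63.7°C ✗; 3' end ATG has 1 G/C, need ≥2 ✗ — fails.
P4 (27 nt, A=10 T=8 G=2 C=7): GC 9/27 = 33.3%, outside 42.6–58.9% ✗; longest run = 3 ✓; Tm = 64.9 + 41·(9 − 16.4)/27 = 53.7°C ✓; 3' end CTT has 1 G/C, need ≥2 ✗ — fails.

P2 only.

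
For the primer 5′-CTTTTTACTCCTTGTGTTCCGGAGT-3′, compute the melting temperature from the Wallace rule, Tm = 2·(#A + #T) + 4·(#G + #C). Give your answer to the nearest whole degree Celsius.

Base counts: A=2, T=12, G=5, C=6 (length 25).
Tm = 2·(2+12) + 4·(5+6) = 2·14 + 4·11 = 28 + 44 = 72°C.

72°C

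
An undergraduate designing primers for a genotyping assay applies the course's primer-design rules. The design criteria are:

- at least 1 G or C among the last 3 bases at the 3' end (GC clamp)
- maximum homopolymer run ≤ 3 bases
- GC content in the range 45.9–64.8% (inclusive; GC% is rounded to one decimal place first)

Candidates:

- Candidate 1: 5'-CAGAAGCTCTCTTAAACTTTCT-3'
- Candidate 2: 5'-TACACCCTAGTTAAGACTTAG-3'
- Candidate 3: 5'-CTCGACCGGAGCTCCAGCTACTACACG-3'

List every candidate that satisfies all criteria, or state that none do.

Candidate 3 only.

Candidate 1 (22 nt, A=6 T=8 G=2 C=6): 3' end TCT has 1 G/C ✓; longest run = 3 ✓; GC 8/22 = 36.4%, outside 45.9–64.8% ✗ — fails.
Candidate 2 (21 nt, A=7 T=6 G=3 C=5): 3' end TAG has 1 G/C ✓; longest run = 3 ✓; GC 8/21 = 38.1%, outside 45.9–64.8% ✗ — fails.
Candidate 3 (27 nt, A=6 T=4 G=6 C=11): 3' end ACG has 2 G/C ✓; longest run = 2 ✓; GC 17/27 = 63.0% ✓ — passes.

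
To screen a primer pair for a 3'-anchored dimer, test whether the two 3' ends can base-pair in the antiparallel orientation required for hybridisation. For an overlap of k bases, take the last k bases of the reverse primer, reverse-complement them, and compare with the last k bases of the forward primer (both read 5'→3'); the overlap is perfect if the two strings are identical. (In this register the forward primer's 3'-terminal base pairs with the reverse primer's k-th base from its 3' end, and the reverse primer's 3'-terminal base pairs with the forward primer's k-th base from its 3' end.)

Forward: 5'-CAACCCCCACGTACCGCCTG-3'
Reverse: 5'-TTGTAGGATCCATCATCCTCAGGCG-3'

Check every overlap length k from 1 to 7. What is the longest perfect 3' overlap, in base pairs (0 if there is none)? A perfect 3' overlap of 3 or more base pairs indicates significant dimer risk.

Longest perfect overlap: 6 complementary base pairs; significant dimer risk (threshold 3).

Last 7 bases (5'→3') — forward …CCGCCTG, reverse …TCAGGCG.
Reverse complement of the reverse primer's last 7 bases: CGCCTGA; its first k bases are the reverse complement of the reverse primer's last k bases, so a perfect k-base overlap needs the forward primer's last k bases to equal them.
Comparing (forward last k vs required): k=1: G vs C ✗; k=2: TG vs CG ✗; k=3: CTG vs CGC ✗; k=4: CCTG vs CGCC ✗; k=5: GCCTG vs CGCCT ✗; k=6: CGCCTG vs CGCCTG ✓; k=7: CCGCCTG vs CGCCTGA ✗.
Only k = 6 is perfect, so the longest perfect 3' overlap is 6.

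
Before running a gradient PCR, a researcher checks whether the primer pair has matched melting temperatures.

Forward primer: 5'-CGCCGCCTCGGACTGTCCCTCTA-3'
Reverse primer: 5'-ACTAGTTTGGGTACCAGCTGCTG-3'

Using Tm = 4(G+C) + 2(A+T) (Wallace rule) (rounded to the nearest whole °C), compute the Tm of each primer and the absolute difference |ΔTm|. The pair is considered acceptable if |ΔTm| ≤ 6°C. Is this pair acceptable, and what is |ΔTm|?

Forward: A=2 T=5 G=5 C=11 → Tm = 2·7 + 4·16 = 78°C.
Reverse: A=4 T=7 G=7 C=5 → Tm = 2·11 + 4·12 = 70°C.
|ΔTm| = |78 − 70| = 8°C, > 6°C.

|ΔTm| = 8°C; the pair is not acceptable.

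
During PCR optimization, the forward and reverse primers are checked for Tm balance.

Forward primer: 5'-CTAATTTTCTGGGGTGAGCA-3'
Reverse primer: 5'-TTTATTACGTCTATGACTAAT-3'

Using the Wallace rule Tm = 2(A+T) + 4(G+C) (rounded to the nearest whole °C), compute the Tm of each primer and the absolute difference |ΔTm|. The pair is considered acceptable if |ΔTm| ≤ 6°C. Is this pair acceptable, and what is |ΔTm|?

Forward: A=4 T=7 G=6 C=3 → Tm = 2·11 + 4·9 = 58°C.
Reverse: A=6 T=10 G=2 C=3 → Tm = 2·16 + 4·5 = 52°C.
|ΔTm| = |58 − 52| = 6°C, ≤ 6°C.

|ΔTm| = 6°C; the pair is acceptable.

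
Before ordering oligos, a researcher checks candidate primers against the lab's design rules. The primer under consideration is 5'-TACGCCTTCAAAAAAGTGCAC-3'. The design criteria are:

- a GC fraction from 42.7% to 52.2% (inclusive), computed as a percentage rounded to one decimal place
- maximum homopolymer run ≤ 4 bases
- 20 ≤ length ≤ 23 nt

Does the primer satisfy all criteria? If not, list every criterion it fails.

Fails: homopolymer run.

Base counts: A=8, T=4, G=3, C=6 (length 21).
GC content: GC 9/21 = 42.9% ✓
homopolymer run: longest run = 6, exceeds 4 ✗
length: length 21 ✓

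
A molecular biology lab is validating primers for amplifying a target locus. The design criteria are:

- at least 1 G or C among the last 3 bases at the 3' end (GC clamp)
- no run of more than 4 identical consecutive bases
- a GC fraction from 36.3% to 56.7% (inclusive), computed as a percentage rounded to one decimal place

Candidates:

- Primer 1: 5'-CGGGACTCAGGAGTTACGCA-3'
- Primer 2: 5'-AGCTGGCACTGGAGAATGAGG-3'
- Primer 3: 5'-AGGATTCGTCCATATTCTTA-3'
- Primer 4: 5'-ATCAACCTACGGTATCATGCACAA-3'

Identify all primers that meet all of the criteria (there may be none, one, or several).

Primer 1 (20 nt, A=5 T=3 G=7 C=5): 3' end GCA has 2 G/C ✓; longest run = 3 ✓; GC 12/20 = 60.0%, outside 36.3–56.7% ✗ — fails.
Primer 2 (21 nt, A=6 T=3 G=9 C=3): 3' end AGG has 2 G/C ✓; longest run = 2 ✓; GC 12/21 = 57.1%, outside 36.3–56.7% ✗ — fails.
Primer 3 (20 nt, A=5 T=8 G=3 C=4): 3' end TTA has 0 G/C, need ≥1 ✗; longest run = 2 ✓; GC 7/20 = 35.0%, outside 36.3–56.7% ✗ — fails.
Primer 4 (24 nt, A=9 T=5 G=3 C=7): 3' end CAA has 1 G/C ✓; longest run = 2 ✓; GC 10/24 = 41.7% ✓ — passes.

Primer 4 only.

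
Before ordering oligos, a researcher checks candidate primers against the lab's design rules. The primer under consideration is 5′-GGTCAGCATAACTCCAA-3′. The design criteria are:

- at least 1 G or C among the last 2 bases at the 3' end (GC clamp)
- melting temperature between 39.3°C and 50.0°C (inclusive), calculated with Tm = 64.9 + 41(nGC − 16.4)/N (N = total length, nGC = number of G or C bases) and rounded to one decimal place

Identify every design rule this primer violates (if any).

Fails: GC clamp.

Base counts: A=6, T=3, G=3, C=5 (length 17).
GC clamp: 3' end AA has 0 G/C, need ≥1 ✗
Tm: Tm = 64.9 + 41·(8 − 16.4)/17 = 44.6°C ✓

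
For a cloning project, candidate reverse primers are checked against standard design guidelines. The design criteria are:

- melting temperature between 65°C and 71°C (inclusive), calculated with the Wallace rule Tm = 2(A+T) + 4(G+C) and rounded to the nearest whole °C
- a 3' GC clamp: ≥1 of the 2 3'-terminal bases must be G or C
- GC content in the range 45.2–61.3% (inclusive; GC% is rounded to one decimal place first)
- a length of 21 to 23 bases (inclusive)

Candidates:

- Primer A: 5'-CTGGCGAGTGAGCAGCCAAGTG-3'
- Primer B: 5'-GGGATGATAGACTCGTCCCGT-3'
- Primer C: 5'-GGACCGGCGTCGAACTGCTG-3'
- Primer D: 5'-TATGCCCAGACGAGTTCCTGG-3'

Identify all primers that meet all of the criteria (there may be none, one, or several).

Primer A (22 nt, A=5 T=3 G=9 C=5): Tm = 2·8 + 4·14 = 72°C, outside 65–71°C ✗; 3' end TG has 1 G/C ✓; GC 14/22 = 63.6%, outside 45.2–61.3% ✗; length 22 ✓ — fails.
Primer B (21 nt, A=4 T=5 G=7 C=5): Tm = 2·9 + 4·12 = 66°C ✓; 3' end GT has 1 G/C ✓; GC 12/21 = 57.1% ✓; length 21 ✓ — passes.
Primer C (20 nt, A=3 T=3 G=8 C=6): Tm = 2·6 + 4·14 = 68°C ✓; 3' end TG has 1 G/C ✓; GC 14/20 = 70.0%, outside 45.2–61.3% ✗; length 20, outside 21–23 ✗ — fails.
Primer D (21 nt, A=4 T=5 G=6 C=6): Tm = 2·9 + 4·12 = 66°C ✓; 3' end GG has 2 G/C ✓; GC 12/21 = 57.1% ✓; length 21 ✓ — passes.

Primer B and Primer D.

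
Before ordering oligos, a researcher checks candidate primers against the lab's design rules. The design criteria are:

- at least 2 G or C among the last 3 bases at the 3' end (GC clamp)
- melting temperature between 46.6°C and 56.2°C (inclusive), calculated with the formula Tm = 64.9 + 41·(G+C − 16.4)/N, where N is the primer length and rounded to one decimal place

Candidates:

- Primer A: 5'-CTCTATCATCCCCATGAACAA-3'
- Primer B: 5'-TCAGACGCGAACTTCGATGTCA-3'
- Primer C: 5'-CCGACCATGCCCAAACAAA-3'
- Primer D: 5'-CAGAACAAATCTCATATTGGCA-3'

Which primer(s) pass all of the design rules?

Primer D only.

Primer A (21 nt, A=7 T=5 G=1 C=8): 3' end CAA has 1 G/C, need ≥2 ✗; Tm = 64.9 + 41·(9 − 16.4)/21 = 50.5°C ✓ — fails.
Primer B (22 nt, A=6 T=5 G=5 C=6): 3' end TCA has 1 G/C, need ≥2 ✗; Tm = 64.9 + 41·(11 − 16.4)/22 = 54.8°C ✓ — fails.
Primer C (19 nt, A=8 T=1 G=2 C=8): 3' end AAA has 0 G/C, need ≥2 ✗; Tm = 64.9 + 41·(10 − 16.4)/19 = 51.1°C ✓ — fails.
Primer D (22 nt, A=9 T=5 G=3 C=5): 3' end GCA has 2 G/C ✓; Tm = 64.9 + 41·(8 − 16.4)/22 = 49.2°C ✓ — passes.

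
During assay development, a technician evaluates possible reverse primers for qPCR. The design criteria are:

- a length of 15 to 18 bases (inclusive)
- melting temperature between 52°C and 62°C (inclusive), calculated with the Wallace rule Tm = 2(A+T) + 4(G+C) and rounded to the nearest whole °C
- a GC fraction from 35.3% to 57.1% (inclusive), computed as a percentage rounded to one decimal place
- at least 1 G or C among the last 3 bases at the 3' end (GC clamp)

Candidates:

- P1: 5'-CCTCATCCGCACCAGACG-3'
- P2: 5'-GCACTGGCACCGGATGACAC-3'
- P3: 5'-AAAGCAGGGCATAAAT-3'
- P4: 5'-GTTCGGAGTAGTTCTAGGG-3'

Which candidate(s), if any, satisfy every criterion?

P1 (18 nt, A=4 T=2 G=3 C=9): length 18 ✓; Tm = 2·6 + 4·12 = 60°C ✓; GC 12/18 = 66.7%, outside 35.3–57.1% ✗; 3' end ACG has 2 G/C ✓ — fails.
P2 (20 nt, A=5 T=2 G=6 C=7): length 20, outside 15–18 ✗; Tm = 2·7 + 4·13 = 66°C, outside 52–62°C ✗; GC 13/20 = 65.0%, outside 35.3–57.1% ✗; 3' end CAC has 2 G/C ✓ — fails.
P3 (16 nt, A=8 T=2 G=4 C=2): length 16 ✓; Tm = 2·10 + 4·6 = 44°C, outside 52–62°C ✗; GC 6/16 = 37.5% ✓; 3' end AAT has 0 G/C, need ≥1 ✗ — fails.
P4 (19 nt, A=3 T=6 G=8 C=2): length 19, outside 15–18 ✗; Tm = 2·9 + 4·10 = 58°C ✓; GC 10/19 = 52.6% ✓; 3' end GGG has 3 G/C ✓ — fails.

None of the candidates satisfy all criteria.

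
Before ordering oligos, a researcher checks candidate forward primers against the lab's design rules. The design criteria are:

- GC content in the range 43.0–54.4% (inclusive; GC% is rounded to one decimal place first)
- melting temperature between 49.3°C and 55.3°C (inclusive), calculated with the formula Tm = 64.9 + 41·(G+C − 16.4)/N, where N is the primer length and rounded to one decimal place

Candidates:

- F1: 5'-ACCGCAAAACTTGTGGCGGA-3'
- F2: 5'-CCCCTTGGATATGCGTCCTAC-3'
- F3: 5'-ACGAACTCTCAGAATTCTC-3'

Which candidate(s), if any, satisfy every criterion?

F1 (20 nt, A=6 T=3 G=6 C=5): GC 11/20 = 55.0%, outside 43.0–54.4% ✗; Tm = 64.9 + 41·(11 − 16.4)/20 = 53.8°C ✓ — fails.
F2 (21 nt, A=3 T=6 G=4 C=8): GC 12/21 = 57.1%, outside 43.0–54.4% ✗; Tm = 64.9 + 41·(12 − 16.4)/21 = 56.3°C, outside 49.3–55.3°C ✗ — fails.
F3 (19 nt, A=6 T=5 G=2 C=6): GC 8/19 = 42.1%, outside 43.0–54.4% ✗; Tm = 64.9 + 41·(8 − 16.4)/19 = 46.8°C, outside 49.3–55.3°C ✗ — fails.

None of the candidates satisfy all criteria.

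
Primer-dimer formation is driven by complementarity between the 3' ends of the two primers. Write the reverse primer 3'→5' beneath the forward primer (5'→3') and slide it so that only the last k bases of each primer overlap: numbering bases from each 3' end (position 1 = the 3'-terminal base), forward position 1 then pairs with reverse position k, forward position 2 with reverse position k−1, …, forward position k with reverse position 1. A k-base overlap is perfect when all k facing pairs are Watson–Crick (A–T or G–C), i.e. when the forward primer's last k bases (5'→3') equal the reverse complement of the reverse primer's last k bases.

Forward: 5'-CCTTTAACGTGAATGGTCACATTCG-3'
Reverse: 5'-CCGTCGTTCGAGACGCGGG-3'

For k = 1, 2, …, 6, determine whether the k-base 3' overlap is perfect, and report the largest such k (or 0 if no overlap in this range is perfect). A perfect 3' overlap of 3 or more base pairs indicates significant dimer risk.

Longest perfect overlap: 0 complementary base pairs; below the dimer-risk threshold (threshold 3).

Last 6 bases (5'→3') — forward …CATTCG, reverse …CGCGGG.
Reverse complement of the reverse primer's last 6 bases: CCCGCG; its first k bases are the reverse complement of the reverse primer's last k bases, so a perfect k-base overlap needs the forward primer's last k bases to equal them.
Comparing (forward last k vs required): k=1: G vs C ✗; k=2: CG vs CC ✗; k=3: TCG vs CCC ✗; k=4: TTCG vs CCCG ✗; k=5: ATTCG vs CCCGC ✗; k=6: CATTCG vs CCCGCG ✗.
No overlap length from 1 to 6 is perfect, so the longest perfect 3' overlap is 0.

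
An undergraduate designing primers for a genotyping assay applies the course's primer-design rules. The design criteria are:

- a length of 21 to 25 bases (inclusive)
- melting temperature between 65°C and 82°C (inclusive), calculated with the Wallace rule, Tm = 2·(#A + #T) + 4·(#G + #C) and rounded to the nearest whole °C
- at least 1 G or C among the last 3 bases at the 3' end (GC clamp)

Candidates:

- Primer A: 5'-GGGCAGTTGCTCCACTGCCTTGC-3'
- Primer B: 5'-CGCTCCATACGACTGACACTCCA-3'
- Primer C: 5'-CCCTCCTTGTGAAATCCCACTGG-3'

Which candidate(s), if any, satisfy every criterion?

Primer A, Primer B and Primer C.

Primer A (23 nt, A=2 T=6 G=7 C=8): length 23 ✓; Tm = 2·8 + 4·15 = 76°C ✓; 3' end TGC has 2 G/C ✓ — passes.
Primer B (23 nt, A=6 T=4 G=3 C=10): length 23 ✓; Tm = 2·10 + 4·13 = 72°C ✓; 3' end CCA has 2 G/C ✓ — passes.
Primer C (23 nt, A=4 T=6 G=4 C=9): length 23 ✓; Tm = 2·10 + 4·13 = 72°C ✓; 3' end TGG has 2 G/C ✓ — passes.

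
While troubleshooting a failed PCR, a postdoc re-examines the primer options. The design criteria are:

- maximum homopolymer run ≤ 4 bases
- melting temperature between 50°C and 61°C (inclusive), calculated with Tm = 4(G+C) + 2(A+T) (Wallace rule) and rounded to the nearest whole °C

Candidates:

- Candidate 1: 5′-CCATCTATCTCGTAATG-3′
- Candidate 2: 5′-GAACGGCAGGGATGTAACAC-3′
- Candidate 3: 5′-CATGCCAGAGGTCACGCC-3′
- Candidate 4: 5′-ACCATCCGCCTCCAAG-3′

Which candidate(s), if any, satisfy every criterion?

Candidate 1 (17 nt, A=4 T=6 G=2 C=5): longest run = 2 ✓; Tm = 2·10 + 4·7 = 48°C, outside 50–61°C ✗ — fails.
Candidate 2 (20 nt, A=7 T=2 G=7 C=4): longest run = 3 ✓; Tm = 2·9 + 4·11 = 62°C, outside 50–61°C ✗ — fails.
Candidate 3 (18 nt, A=4 T=2 G=5 C=7): longest run = 2 ✓; Tm = 2·6 + 4·12 = 60°C ✓ — passes.
Candidate 4 (16 nt, A=4 T=2 G=2 C=8): longest run = 2 ✓; Tm = 2·6 + 4·10 = 52°C ✓ — passes.

Candidate 3 and Candidate 4.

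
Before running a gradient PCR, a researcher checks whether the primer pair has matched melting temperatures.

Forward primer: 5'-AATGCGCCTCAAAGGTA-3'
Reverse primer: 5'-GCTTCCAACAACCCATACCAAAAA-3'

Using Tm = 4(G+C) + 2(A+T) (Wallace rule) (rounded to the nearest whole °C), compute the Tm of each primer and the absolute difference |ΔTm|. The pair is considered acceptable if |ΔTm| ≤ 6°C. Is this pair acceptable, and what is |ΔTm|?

|ΔTm| = 18°C; the pair is not acceptable.

Forward: A=6 T=3 G=4 C=4 → Tm = 2·9 + 4·8 = 50°C.
Reverse: A=11 T=3 G=1 C=9 → Tm = 2·14 + 4·10 = 68°C.
|ΔTm| = |50 − 68| = 18°C, > 6°C.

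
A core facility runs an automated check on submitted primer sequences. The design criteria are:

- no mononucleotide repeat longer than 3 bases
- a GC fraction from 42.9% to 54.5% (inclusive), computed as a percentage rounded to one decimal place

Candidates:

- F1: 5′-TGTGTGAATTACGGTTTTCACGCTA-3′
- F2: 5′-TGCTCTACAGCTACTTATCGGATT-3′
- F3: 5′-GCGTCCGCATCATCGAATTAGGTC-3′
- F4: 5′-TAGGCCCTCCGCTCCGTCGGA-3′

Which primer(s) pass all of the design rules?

F1 (25 nt, A=5 T=10 G=6 C=4): longest run = 4, exceeds 3 ✗; GC 10/25 = 40.0%, outside 42.9–54.5% ✗ — fails.
F2 (24 nt, A=5 T=9 G=4 C=6): longest run = 2 ✓; GC 10/24 = 41.7%, outside 42.9–54.5% ✗ — fails.
F3 (24 nt, A=5 T=6 G=6 C=7): longest run = 2 ✓; GC 13/24 = 54.2% ✓ — passes.
F4 (21 nt, A=2 T=4 G=6 C=9): longest run = 3 ✓; GC 15/21 = 71.4%, outside 42.9–54.5% ✗ — fails.

F3 only.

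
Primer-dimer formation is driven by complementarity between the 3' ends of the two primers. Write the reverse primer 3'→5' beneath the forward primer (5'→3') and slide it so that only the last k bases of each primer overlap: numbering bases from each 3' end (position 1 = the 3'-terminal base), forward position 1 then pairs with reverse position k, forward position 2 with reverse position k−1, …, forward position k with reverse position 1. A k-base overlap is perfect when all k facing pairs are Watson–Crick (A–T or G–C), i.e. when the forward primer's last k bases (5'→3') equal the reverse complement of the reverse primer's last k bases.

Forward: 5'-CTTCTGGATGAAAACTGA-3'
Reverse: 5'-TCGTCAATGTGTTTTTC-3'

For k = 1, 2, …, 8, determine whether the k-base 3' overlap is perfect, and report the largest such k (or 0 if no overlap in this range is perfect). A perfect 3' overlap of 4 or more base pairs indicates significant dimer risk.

Longest perfect overlap: 2 complementary base pairs; below the dimer-risk threshold (threshold 4).

Last 8 bases (5'→3') — forward …AAAACTGA, reverse …TGTTTTTC.
Reverse complement of the reverse primer's last 8 bases: GAAAAACA; its first k bases are the reverse complement of the reverse primer's last k bases, so a perfect k-base overlap needs the forward primer's last k bases to equal them.
Comparing (forward last k vs required): k=1: A vs G ✗; k=2: GA vs GA ✓; k=3: TGA vs GAA ✗; k=4: CTGA vs GAAA ✗; k=5: ACTGA vs GAAAA ✗; k=6: AACTGA vs GAAAAA ✗; k=7: AAACTGA vs GAAAAAC ✗; k=8: AAAACTGA vs GAAAAACA ✗.
Only k = 2 is perfect, so the longest perfect 3' overlap is 2.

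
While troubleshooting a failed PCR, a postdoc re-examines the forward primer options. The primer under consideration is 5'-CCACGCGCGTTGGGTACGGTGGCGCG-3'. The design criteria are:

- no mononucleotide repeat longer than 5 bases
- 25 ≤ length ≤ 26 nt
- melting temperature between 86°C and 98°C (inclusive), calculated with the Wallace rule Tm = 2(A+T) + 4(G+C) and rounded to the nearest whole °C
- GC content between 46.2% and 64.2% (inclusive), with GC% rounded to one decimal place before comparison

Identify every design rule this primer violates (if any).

Base counts: A=2, T=4, G=12, C=8 (length 26).
homopolymer run: longest run = 3 ✓
length: length 26 ✓
Tm: Tm = 2·6 + 4·20 = 92°C ✓
GC content: GC 20/26 = 76.9%, outside 46.2–64.2% ✗

Fails: GC content.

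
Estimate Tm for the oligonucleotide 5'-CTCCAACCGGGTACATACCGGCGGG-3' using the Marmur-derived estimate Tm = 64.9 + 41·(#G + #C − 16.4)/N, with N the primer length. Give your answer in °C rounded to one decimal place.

65.9°C

Base counts: A=5, T=3, G=8, C=9; G+C = 17, N = 25.
Tm = 64.9 + 41·(17 − 16.4)/25 = 64.9 + 24.60/25 = 65.9°C.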